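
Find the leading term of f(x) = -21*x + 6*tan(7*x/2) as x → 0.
343*x**3/4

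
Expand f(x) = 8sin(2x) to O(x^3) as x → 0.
16*x + O(x**3)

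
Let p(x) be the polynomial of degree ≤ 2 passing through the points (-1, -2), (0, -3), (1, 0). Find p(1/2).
-2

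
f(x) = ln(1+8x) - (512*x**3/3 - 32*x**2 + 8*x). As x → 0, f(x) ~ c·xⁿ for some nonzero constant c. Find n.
4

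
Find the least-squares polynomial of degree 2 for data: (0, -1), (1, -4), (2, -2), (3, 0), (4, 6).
-43/35 + (-117/35)x + (9/7)x²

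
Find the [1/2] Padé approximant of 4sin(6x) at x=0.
24*x/(6*x**2 + 1)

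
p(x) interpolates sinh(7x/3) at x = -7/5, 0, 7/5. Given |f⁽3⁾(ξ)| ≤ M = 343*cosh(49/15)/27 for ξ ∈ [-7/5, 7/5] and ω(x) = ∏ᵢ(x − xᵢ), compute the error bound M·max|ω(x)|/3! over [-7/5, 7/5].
117649*sqrt(3)*cosh(49/15)/91125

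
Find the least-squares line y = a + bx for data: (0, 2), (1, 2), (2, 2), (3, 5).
a = 7/5, b = 9/10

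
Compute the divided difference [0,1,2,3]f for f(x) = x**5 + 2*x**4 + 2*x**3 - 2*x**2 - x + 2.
39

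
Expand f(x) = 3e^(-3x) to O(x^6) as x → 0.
3 - 9*x + 27*x**2/2 - 27*x**3/2 + 81*x**4/8 - 243*x**5/40 + O(x**6)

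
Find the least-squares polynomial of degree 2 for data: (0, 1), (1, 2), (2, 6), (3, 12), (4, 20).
31/35 + (8/35)x + (8/7)x²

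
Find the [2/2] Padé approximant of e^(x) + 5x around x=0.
(-91*x**2/108 + 52*x/9 + 1)/(-x**2/108 - 2*x/9 + 1)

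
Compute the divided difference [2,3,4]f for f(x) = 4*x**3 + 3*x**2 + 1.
39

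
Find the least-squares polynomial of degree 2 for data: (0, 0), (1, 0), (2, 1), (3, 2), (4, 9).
2/5 + (-2)x + x²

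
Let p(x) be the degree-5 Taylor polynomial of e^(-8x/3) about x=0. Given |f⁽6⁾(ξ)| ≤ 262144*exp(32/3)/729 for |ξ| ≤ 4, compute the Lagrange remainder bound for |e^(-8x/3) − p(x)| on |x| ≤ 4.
67108864*exp(32/3)/32805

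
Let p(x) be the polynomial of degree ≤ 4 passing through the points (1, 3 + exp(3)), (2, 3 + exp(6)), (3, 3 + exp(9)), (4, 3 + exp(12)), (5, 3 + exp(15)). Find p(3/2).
-5*exp(15)/128 - 35*exp(9)/64 + 3 + 35*exp(3)/128 + 35*exp(6)/32 + 7*exp(12)/32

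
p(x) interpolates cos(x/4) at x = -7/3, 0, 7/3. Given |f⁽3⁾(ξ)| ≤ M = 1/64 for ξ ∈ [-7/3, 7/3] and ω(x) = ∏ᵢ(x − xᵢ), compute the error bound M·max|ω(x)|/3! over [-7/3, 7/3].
343*sqrt(3)/46656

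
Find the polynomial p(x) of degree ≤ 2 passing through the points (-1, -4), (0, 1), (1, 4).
-x**2 + 4*x + 1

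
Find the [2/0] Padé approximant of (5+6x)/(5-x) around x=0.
7*x**2/25 + 7*x/5 + 1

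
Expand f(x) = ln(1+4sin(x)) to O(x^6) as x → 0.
4*x - 8*x**2 + 62*x**3/3 - 184*x**4/3 + 1165*x**5/6 + O(x**6)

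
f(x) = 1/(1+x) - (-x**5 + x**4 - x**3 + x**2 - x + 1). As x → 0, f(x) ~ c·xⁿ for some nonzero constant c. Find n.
6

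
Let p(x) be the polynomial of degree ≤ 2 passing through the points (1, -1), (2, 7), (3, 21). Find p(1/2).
-11/4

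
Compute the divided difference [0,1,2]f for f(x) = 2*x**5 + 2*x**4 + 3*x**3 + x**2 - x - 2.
54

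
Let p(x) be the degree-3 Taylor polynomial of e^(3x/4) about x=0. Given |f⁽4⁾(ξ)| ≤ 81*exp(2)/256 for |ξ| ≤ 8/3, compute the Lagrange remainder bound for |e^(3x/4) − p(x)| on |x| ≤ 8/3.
2*exp(2)/3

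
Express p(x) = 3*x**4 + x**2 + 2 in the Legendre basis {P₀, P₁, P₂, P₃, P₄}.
(44/15)P₀ + (50/21)P₂ + (24/35)P₄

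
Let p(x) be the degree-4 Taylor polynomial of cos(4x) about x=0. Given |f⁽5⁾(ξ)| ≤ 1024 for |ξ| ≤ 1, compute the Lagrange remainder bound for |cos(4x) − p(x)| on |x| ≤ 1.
128/15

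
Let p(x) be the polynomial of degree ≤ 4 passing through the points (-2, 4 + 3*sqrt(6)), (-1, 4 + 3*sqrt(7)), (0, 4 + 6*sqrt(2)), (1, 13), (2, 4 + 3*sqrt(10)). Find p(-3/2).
-105*sqrt(2)/32 - 15*sqrt(10)/128 + 105*sqrt(6)/128 + 191/32 + 105*sqrt(7)/32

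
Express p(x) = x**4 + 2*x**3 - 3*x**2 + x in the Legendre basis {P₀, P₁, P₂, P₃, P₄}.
(-4/5)P₀ + (11/5)P₁ + (-10/7)P₂ + (4/5)P₃ + (8/35)P₄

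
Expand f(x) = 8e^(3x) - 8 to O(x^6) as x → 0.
24*x + 36*x**2 + 36*x**3 + 27*x**4 + 81*x**5/5 + O(x**6)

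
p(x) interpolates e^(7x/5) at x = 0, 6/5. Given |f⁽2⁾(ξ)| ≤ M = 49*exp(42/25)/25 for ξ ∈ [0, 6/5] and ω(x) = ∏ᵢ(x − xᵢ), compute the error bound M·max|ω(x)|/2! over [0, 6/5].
441*exp(42/25)/1250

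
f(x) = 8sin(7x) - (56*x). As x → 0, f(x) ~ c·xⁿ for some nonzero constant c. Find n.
3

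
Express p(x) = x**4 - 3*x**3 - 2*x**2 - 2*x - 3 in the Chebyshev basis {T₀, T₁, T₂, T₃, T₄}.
(-29/8)T₀ + (-17/4)T₁ + (-1/2)T₂ + (-3/4)T₃ + (1/8)T₄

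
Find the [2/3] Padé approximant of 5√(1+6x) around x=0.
(315*x**2/4 + 42*x + 5)/(-27*x**3/20 + 81*x**2/20 + 27*x/5 + 1)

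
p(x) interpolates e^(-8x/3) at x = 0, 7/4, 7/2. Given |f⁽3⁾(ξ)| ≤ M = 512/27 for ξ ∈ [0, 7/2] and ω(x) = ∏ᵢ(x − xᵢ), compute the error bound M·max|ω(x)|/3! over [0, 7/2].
2744*sqrt(3)/729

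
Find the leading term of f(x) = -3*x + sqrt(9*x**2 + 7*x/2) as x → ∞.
7/12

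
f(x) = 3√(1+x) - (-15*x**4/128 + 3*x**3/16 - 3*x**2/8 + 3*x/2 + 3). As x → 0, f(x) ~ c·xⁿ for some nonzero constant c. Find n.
5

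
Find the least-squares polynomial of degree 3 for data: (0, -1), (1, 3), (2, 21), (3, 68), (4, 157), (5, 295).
-46/63 + (-65/54)x + (137/63)x² + (107/54)x³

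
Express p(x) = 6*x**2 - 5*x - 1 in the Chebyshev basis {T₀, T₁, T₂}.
(2)T₀ + (-5)T₁ + (3)T₂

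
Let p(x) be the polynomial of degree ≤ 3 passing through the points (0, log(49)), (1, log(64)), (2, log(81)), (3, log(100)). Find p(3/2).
-log(35)/8 + log(6)/4 + log(72)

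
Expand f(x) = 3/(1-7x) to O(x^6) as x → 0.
3 + 21*x + 147*x**2 + 1029*x**3 + 7203*x**4 + 50421*x**5 + O(x**6)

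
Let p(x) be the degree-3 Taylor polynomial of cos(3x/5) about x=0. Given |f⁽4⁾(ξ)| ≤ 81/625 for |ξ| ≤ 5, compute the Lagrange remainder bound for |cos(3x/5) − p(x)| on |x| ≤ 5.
27/8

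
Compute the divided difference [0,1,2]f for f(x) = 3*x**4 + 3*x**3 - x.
30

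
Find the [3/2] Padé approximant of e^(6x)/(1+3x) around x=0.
(72*x**3/5 + 54*x**2/5 + 27*x/5 + 1)/(-27*x**2/5 + 12*x/5 + 1)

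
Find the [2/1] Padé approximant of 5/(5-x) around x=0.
1/(1 - x/5)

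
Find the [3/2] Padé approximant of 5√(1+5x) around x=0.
(625*x**3/32 + 1125*x**2/16 + 75*x/2 + 5)/(75*x**2/16 + 5*x + 1)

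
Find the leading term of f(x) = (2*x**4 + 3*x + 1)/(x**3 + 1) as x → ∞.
2*x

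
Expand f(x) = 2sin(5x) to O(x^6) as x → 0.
10*x - 125*x**3/3 + 625*x**5/12 + O(x**6)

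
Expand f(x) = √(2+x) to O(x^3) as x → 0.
sqrt(2) + sqrt(2)*x/4 - sqrt(2)*x**2/32 + O(x**3)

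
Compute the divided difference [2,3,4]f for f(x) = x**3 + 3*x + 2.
9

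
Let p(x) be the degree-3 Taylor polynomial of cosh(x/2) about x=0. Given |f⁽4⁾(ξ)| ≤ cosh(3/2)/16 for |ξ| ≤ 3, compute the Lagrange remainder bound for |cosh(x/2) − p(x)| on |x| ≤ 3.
27*cosh(3/2)/128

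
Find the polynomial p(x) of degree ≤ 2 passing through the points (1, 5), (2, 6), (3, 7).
x + 4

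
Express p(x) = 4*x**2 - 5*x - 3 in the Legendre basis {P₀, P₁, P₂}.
(-5/3)P₀ + (-5)P₁ + (8/3)P₂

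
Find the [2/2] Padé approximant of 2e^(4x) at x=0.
(8*x**2/3 + 4*x + 2)/(4*x**2/3 - 2*x + 1)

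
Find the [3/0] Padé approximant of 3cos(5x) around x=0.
3 - 75*x**2/2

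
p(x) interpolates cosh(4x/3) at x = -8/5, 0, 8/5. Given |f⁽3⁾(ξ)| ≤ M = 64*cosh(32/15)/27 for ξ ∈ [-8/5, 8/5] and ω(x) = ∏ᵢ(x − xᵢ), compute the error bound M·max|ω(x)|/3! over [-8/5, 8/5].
32768*sqrt(3)*cosh(32/15)/91125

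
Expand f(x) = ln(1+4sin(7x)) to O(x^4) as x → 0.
28*x - 392*x**2 + 21266*x**3/3 + O(x**4)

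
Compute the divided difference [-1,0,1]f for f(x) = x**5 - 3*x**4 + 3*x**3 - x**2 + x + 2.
-4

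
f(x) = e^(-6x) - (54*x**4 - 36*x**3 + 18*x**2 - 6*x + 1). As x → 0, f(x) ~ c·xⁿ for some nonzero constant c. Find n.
5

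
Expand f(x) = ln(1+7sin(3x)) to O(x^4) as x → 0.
21*x - 441*x**2/2 + 6111*x**3/2 + O(x**4)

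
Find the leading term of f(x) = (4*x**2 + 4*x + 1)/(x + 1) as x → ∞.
4*x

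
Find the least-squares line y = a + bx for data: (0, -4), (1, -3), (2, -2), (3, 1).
a = -22/5, b = 8/5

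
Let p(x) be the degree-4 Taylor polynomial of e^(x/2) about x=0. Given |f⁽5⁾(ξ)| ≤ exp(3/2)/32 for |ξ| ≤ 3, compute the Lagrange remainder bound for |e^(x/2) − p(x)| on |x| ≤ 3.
81*exp(3/2)/1280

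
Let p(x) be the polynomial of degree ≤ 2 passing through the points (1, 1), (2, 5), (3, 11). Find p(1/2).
-1/4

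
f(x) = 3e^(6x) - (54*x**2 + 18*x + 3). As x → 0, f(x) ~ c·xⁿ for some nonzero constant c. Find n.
3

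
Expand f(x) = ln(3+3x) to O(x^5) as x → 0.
log(3) + x - x**2/2 + x**3/3 - x**4/4 + O(x**5)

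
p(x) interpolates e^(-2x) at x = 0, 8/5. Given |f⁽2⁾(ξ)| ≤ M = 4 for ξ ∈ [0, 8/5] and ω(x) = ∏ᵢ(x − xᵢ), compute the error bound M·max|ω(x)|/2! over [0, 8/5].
32/25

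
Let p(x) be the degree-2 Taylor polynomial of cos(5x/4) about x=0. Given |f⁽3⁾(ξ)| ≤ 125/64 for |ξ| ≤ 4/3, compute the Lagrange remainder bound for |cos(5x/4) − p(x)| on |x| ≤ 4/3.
125/162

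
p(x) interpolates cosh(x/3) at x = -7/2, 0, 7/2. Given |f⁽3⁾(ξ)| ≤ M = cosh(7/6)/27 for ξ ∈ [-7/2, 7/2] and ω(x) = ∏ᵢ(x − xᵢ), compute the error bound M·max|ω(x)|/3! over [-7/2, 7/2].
343*sqrt(3)*cosh(7/6)/5832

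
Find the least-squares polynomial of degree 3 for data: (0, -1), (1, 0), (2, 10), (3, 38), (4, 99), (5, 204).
-10/9 + (347/189)x + (-148/63)x² + (55/27)x³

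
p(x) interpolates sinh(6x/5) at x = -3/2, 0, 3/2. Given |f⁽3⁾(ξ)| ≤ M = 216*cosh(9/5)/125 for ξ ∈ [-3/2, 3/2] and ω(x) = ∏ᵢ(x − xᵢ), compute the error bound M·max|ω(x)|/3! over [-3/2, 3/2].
27*sqrt(3)*cosh(9/5)/125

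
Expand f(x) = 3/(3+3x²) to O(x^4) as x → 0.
1 - x**2 + O(x**4)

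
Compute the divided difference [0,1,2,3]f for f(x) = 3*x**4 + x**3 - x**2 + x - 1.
19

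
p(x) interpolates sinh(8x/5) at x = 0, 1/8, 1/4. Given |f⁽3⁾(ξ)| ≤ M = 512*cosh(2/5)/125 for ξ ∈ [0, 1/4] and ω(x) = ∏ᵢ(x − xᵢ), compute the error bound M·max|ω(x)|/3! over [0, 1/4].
sqrt(3)*cosh(2/5)/3375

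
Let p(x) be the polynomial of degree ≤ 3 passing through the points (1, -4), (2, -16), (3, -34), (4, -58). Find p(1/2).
-1/4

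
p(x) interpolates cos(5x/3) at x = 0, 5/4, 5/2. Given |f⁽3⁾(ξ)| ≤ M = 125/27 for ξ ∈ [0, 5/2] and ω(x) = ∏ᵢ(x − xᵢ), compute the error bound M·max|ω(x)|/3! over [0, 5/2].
15625*sqrt(3)/46656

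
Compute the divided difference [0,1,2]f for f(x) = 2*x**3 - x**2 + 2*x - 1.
5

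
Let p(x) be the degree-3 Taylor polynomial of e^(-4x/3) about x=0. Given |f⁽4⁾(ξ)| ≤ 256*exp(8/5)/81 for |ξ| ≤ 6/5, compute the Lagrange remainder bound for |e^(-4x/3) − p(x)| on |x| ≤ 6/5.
512*exp(8/5)/1875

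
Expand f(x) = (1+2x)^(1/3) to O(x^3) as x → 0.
1 + 2*x/3 - 4*x**2/9 + O(x**3)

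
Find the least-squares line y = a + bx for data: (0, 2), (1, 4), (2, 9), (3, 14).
a = 11/10, b = 41/10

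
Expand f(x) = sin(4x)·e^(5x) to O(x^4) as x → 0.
4*x + 20*x**2 + 118*x**3/3 + O(x**4)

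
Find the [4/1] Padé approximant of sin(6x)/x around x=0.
324*x**4/5 - 36*x**2 + 6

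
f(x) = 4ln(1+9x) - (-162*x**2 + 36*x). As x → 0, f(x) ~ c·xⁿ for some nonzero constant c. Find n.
3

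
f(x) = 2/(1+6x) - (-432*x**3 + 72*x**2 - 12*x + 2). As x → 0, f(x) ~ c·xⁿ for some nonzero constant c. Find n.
4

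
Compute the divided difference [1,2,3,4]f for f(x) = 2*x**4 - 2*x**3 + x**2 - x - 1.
18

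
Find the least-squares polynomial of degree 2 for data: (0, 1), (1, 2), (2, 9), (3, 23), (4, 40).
27/35 + (-87/70)x + (39/14)x²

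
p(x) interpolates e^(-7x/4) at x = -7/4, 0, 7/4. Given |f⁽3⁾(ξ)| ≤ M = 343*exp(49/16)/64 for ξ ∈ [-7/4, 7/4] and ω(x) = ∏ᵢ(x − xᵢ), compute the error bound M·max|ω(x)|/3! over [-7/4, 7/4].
117649*sqrt(3)*exp(49/16)/110592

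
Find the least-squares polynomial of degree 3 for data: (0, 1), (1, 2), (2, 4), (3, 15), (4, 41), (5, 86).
8/7 + (9/7)x + (-13/7)x² + x³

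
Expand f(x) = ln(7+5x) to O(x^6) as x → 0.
log(7) + 5*x/7 - 25*x**2/98 + 125*x**3/1029 - 625*x**4/9604 + 625*x**5/16807 + O(x**6)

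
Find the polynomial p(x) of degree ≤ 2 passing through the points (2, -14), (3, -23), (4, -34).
-x**2 - 4*x - 2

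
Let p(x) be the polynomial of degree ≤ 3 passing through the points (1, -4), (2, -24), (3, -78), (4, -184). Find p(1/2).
-9/8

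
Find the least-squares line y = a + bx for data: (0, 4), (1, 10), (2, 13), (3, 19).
a = 43/10, b = 24/5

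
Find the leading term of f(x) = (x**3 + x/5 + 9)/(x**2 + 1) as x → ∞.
x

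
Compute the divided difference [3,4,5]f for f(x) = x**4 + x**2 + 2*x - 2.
98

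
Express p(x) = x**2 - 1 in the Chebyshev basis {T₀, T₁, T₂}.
(-1/2)T₀ + (1/2)T₂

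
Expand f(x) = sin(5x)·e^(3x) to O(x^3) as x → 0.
5*x + 15*x**2 + O(x**3)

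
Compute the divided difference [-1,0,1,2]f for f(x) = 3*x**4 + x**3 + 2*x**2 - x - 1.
7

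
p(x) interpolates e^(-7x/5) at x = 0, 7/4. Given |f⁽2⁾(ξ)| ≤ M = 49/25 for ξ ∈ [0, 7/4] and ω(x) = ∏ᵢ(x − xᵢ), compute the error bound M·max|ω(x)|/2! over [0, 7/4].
2401/3200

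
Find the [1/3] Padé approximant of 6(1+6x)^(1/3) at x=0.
(30*x + 6)/(8*x**3/3 - 2*x**2 + 3*x + 1)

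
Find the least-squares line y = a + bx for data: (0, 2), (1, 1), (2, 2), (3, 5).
a = 1, b = 1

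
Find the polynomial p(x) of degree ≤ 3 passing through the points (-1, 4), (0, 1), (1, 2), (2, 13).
x**3 + 2*x**2 - 2*x + 1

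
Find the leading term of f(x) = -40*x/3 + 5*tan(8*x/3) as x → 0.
2560*x**3/81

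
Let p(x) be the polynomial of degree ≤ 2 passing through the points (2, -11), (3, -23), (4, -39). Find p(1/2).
-1/2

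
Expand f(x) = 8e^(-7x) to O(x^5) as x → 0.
8 - 56*x + 196*x**2 - 1372*x**3/3 + 2401*x**4/3 + O(x**5)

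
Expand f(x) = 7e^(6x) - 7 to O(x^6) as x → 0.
42*x + 126*x**2 + 252*x**3 + 378*x**4 + 2268*x**5/5 + O(x**6)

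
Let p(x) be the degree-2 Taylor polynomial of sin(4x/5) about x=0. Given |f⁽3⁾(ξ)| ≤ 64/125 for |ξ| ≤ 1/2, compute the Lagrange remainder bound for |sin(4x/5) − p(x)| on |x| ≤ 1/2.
4/375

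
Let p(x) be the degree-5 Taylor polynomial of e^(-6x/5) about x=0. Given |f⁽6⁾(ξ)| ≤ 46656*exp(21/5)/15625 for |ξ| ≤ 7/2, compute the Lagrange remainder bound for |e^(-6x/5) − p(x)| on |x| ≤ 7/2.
9529569*exp(21/5)/1250000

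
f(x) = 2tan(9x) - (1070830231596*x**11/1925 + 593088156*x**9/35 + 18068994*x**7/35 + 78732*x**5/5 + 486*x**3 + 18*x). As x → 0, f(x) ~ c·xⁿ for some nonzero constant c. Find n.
13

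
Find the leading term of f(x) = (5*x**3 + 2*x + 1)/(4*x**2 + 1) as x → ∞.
5*x/4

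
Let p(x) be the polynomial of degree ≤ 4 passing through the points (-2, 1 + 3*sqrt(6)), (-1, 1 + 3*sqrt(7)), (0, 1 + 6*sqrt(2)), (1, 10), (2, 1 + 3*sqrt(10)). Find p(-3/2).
-105*sqrt(2)/32 - 15*sqrt(10)/128 + 105*sqrt(6)/128 + 95/32 + 105*sqrt(7)/32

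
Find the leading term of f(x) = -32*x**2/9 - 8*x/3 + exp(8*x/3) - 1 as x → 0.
256*x**3/81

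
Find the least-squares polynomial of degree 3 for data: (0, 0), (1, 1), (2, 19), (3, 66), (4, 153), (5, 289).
13/126 + (-3607/756)x + (451/126)x² + (193/108)x³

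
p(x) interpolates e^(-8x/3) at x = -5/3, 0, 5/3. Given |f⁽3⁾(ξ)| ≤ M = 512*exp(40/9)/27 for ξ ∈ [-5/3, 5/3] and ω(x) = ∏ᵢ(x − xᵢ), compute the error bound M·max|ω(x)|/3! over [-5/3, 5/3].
64000*sqrt(3)*exp(40/9)/19683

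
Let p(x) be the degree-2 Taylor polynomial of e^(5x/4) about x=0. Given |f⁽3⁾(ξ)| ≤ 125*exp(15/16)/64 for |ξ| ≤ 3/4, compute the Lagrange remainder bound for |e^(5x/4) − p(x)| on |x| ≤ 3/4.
1125*exp(15/16)/8192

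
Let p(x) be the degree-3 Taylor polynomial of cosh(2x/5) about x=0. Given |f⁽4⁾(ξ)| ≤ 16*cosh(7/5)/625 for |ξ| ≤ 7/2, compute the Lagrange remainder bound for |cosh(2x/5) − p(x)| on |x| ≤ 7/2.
2401*cosh(7/5)/15000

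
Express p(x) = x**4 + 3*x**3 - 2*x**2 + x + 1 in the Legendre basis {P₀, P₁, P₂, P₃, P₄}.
(8/15)P₀ + (14/5)P₁ + (-16/21)P₂ + (6/5)P₃ + (8/35)P₄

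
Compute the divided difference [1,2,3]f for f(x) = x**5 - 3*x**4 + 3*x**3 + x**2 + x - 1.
34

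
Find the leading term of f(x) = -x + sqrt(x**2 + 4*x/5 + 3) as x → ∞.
2/5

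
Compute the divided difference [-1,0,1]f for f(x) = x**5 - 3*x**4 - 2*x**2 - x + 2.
-5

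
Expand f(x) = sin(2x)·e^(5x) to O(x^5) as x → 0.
2*x + 10*x**2 + 71*x**3/3 + 35*x**4 + O(x**5)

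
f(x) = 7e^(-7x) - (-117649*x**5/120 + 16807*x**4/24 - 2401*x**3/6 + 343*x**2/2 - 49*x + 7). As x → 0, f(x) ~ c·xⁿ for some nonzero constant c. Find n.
6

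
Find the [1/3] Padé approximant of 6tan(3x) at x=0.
18*x/(1 - 3*x**2)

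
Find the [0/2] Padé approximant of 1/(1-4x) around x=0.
1/(1 - 4*x)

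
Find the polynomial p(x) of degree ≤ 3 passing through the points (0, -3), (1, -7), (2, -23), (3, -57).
-x**3 - 3*x**2 - 3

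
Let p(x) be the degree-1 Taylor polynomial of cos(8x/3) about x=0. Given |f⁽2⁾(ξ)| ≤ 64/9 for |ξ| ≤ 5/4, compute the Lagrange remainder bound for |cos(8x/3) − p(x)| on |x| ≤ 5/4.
50/9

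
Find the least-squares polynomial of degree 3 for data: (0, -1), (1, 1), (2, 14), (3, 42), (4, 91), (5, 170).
-74/63 + (17/378)x + (403/252)x² + (113/108)x³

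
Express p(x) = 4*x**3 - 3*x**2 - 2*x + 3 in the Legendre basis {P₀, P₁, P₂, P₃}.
(2)P₀ + (2/5)P₁ + (-2)P₂ + (8/5)P₃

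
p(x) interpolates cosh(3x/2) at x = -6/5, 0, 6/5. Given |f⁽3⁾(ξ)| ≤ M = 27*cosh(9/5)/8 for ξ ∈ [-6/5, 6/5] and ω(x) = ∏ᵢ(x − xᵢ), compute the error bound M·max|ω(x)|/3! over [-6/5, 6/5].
27*sqrt(3)*cosh(9/5)/125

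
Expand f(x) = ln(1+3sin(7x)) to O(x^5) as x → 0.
21*x - 441*x**2/2 + 5831*x**3/2 - 180075*x**4/4 + O(x**5)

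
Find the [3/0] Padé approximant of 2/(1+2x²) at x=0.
2 - 4*x**2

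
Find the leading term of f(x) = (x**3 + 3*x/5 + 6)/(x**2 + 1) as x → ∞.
x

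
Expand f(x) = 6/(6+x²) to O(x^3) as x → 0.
1 - x**2/6 + O(x**3)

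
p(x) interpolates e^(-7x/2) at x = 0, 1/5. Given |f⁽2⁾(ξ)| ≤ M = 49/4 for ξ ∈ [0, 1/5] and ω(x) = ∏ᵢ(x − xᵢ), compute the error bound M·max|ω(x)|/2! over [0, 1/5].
49/800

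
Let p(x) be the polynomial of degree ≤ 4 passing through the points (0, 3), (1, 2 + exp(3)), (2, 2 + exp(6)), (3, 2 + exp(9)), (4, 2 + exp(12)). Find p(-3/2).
-385*exp(9)/32 - 693*exp(3)/32 + 1411/128 + 1485*exp(6)/64 + 315*exp(12)/128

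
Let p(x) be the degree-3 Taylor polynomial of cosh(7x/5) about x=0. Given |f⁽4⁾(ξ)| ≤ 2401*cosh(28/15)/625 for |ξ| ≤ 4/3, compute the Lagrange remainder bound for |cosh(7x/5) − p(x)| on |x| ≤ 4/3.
76832*cosh(28/15)/151875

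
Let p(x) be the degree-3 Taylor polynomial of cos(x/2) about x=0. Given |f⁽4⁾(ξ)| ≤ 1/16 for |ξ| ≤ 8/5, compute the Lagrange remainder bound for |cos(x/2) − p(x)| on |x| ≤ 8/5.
32/1875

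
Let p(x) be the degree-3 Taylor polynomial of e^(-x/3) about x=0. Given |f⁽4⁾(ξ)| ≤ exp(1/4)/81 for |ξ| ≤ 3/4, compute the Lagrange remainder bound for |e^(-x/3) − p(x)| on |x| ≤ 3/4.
exp(1/4)/6144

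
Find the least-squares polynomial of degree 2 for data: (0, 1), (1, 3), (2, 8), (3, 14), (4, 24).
36/35 + (59/70)x + (17/14)x²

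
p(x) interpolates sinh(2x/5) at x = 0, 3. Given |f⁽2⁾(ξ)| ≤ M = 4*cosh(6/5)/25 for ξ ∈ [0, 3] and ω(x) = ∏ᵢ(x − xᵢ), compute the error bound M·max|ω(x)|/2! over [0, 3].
9*cosh(6/5)/50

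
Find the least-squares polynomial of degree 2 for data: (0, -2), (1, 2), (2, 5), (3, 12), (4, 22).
-53/35 + (43/35)x + (8/7)x²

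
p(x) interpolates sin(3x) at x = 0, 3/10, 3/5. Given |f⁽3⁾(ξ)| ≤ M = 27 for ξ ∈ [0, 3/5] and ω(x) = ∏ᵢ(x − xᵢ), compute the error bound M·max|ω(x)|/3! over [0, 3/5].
27*sqrt(3)/1000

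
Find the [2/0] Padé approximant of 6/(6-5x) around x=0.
25*x**2/36 + 5*x/6 + 1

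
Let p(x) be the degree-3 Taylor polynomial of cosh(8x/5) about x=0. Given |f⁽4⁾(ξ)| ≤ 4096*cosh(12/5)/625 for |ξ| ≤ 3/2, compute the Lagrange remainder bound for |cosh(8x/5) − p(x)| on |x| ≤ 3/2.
864*cosh(12/5)/625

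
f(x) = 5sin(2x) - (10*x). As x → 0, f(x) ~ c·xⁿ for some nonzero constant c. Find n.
3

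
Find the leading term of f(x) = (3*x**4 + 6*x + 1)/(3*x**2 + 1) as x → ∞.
x**2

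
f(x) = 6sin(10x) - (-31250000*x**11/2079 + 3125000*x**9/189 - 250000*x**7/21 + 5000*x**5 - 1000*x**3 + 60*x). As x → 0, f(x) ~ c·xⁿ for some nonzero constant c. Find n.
13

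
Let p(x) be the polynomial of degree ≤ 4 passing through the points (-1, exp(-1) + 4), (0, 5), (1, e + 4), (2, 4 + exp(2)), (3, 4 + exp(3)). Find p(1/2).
(-5 + e*(-20*exp(2) + 3*exp(3) + 90*e + 572))*exp(-1)/128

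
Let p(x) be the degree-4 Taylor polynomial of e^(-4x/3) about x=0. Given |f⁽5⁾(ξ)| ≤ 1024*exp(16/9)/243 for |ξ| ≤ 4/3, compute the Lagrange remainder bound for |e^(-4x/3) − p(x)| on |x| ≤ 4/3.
131072*exp(16/9)/885735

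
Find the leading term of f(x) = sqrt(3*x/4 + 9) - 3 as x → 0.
x/8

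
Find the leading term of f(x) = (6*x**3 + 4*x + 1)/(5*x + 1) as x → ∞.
6*x**2/5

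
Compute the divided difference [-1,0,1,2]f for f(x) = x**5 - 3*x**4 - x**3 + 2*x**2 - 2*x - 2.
-2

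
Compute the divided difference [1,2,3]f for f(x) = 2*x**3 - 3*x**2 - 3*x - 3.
9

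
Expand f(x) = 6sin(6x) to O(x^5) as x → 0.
36*x - 216*x**3 + O(x**5)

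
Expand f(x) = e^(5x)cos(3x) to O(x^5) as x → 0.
1 + 5*x + 8*x**2 - 5*x**3/3 - 161*x**4/6 + O(x**5)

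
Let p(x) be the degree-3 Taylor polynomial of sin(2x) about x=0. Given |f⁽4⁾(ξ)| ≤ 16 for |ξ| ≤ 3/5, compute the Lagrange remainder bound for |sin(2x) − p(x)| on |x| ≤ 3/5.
54/625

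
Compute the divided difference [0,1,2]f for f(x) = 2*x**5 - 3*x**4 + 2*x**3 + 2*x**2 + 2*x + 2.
17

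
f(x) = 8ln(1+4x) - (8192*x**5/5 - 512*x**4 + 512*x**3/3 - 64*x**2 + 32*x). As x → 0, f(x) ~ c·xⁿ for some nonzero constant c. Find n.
6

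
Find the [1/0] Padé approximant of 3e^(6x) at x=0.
18*x + 3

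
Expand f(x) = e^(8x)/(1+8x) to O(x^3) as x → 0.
1 + 32*x**2 + O(x**3)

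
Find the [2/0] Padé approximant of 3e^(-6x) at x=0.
54*x**2 - 18*x + 3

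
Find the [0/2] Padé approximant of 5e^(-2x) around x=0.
5/(2*x**2 + 2*x + 1)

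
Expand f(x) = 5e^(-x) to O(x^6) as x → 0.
5 - 5*x + 5*x**2/2 - 5*x**3/6 + 5*x**4/24 - x**5/24 + O(x**6)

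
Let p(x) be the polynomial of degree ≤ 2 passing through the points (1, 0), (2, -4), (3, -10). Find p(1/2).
5/4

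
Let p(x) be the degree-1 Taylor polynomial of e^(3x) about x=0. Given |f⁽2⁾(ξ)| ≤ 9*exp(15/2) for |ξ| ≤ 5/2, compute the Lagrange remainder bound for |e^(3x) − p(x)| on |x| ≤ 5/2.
225*exp(15/2)/8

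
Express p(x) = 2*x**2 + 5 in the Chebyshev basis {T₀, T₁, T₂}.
(6)T₀ + T₂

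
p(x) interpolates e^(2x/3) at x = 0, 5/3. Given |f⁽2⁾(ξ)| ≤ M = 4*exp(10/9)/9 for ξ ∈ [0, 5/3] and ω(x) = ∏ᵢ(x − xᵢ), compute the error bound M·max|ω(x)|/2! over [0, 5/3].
25*exp(10/9)/162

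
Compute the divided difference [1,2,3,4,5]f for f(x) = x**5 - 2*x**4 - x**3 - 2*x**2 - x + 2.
13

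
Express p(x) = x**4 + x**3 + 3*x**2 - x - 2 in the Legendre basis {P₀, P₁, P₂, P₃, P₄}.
(-4/5)P₀ + (-2/5)P₁ + (18/7)P₂ + (2/5)P₃ + (8/35)P₄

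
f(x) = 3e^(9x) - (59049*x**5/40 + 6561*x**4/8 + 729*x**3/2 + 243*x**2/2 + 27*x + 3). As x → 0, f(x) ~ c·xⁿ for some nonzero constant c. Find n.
6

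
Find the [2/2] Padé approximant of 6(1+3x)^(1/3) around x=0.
(14*x**2 + 21*x + 6)/(5*x**2/6 + 5*x/2 + 1)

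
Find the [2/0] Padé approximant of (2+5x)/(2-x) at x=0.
3*x**2/2 + 3*x + 1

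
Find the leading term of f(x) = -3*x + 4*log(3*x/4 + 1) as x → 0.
-9*x**2/8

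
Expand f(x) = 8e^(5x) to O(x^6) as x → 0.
8 + 40*x + 100*x**2 + 500*x**3/3 + 625*x**4/3 + 625*x**5/3 + O(x**6)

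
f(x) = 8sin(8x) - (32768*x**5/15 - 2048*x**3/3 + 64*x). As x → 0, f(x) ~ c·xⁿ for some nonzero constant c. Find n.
7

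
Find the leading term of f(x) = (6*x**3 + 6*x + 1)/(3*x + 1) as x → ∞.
2*x**2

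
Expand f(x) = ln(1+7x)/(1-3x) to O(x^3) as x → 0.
7*x - 7*x**2/2 + O(x**3)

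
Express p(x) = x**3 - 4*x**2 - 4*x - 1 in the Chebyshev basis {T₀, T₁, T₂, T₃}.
(-3)T₀ + (-13/4)T₁ + (-2)T₂ + (1/4)T₃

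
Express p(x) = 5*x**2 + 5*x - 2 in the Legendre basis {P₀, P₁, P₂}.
(-1/3)P₀ + (5)P₁ + (10/3)P₂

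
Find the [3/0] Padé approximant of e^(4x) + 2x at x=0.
32*x**3/3 + 8*x**2 + 6*x + 1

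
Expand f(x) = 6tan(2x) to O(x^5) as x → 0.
12*x + 16*x**3 + O(x**5)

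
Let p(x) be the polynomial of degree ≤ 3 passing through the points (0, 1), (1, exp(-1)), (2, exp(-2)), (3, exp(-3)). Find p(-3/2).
(-189*exp(2) - 35 + 135*e + 105*exp(3))*exp(-3)/16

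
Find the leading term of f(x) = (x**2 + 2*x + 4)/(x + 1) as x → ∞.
x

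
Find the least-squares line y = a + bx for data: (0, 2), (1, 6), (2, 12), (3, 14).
a = 11/5, b = 21/5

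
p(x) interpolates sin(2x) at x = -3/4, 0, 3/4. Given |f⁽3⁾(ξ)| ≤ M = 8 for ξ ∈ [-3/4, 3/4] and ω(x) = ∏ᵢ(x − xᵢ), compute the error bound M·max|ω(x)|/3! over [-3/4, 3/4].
sqrt(3)/8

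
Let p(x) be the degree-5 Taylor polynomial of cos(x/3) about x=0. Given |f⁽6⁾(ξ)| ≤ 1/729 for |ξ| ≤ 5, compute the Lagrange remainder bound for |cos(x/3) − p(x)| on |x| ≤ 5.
3125/104976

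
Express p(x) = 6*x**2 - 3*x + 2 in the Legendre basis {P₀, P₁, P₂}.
(4)P₀ + (-3)P₁ + (4)P₂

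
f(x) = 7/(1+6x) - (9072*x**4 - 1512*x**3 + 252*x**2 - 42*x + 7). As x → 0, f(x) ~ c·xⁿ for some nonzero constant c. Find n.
5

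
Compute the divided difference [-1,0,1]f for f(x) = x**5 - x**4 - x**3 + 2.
-1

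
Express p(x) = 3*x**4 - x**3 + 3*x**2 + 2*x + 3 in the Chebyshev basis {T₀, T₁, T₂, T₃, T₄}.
(45/8)T₀ + (5/4)T₁ + (3)T₂ + (-1/4)T₃ + (3/8)T₄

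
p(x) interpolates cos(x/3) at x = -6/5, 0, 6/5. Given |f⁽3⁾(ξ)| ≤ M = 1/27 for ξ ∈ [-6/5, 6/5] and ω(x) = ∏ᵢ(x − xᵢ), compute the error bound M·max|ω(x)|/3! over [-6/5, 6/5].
8*sqrt(3)/3375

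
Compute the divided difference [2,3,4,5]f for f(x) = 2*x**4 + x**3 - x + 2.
29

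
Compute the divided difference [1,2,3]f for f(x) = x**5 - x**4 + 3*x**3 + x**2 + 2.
84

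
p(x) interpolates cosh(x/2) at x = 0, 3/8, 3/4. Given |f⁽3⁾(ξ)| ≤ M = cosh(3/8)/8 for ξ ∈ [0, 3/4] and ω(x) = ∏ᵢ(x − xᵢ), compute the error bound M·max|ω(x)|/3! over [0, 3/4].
sqrt(3)*cosh(3/8)/4096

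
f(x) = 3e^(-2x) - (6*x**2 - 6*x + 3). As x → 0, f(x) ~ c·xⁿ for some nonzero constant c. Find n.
3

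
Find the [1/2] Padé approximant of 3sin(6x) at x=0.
18*x/(6*x**2 + 1)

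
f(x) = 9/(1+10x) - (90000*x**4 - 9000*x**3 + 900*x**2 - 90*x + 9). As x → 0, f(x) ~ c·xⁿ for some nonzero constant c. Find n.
5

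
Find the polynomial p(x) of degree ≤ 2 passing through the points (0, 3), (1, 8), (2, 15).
x**2 + 4*x + 3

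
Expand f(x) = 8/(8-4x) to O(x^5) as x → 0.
1 + x/2 + x**2/4 + x**3/8 + x**4/16 + O(x**5)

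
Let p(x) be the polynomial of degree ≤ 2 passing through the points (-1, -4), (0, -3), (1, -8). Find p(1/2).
-19/4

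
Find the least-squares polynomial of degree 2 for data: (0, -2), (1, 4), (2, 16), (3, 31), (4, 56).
-61/35 + (181/70)x + (41/14)x²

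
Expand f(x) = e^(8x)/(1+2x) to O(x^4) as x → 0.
1 + 6*x + 20*x**2 + 136*x**3/3 + O(x**4)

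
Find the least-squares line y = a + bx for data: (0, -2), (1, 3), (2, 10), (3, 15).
a = -11/5, b = 29/5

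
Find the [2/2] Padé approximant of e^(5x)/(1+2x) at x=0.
(325*x**2/108 + 35*x/18 + 1)/(-35*x**2/108 - 19*x/18 + 1)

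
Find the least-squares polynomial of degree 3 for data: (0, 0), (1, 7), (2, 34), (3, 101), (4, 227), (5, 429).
13/126 + (1811/756)x + (68/63)x² + (337/108)x³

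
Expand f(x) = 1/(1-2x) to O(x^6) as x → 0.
1 + 2*x + 4*x**2 + 8*x**3 + 16*x**4 + 32*x**5 + O(x**6)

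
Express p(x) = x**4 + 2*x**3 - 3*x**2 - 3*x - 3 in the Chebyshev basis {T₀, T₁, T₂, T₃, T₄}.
(-33/8)T₀ + (-3/2)T₁ - T₂ + (1/2)T₃ + (1/8)T₄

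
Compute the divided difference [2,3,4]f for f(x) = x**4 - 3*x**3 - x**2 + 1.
27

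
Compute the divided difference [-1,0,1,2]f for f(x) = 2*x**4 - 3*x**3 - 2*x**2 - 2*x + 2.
1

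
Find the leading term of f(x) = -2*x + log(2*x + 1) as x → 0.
-2*x**2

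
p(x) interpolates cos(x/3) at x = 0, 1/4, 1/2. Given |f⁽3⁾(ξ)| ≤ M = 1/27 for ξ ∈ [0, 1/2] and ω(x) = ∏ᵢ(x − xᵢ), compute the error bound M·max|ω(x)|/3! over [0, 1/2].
sqrt(3)/46656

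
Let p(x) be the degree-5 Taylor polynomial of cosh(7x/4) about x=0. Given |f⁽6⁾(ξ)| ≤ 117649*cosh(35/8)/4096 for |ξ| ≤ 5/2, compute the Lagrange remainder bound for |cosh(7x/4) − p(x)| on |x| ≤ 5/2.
367653125*cosh(35/8)/37748736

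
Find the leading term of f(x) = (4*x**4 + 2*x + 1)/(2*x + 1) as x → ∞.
2*x**3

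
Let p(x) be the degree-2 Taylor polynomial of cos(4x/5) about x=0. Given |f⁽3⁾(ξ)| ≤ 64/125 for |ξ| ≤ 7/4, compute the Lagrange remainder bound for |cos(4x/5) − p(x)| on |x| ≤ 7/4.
343/750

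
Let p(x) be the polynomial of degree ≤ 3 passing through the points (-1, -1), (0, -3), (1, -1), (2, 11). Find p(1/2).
-23/8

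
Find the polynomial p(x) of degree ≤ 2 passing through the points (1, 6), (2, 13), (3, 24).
2*x**2 + x + 3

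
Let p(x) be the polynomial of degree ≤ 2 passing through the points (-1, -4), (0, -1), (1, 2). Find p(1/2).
1/2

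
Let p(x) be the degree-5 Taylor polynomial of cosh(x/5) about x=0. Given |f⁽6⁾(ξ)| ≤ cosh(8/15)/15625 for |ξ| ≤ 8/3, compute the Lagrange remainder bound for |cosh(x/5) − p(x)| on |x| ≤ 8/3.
16384*cosh(8/15)/512578125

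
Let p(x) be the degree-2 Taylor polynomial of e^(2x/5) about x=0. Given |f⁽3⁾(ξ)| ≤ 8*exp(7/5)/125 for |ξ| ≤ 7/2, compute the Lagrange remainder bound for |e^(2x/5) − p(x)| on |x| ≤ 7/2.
343*exp(7/5)/750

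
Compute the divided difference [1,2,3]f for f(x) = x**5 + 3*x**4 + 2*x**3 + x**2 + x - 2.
178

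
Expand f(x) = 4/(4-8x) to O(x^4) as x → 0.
1 + 2*x + 4*x**2 + 8*x**3 + O(x**4)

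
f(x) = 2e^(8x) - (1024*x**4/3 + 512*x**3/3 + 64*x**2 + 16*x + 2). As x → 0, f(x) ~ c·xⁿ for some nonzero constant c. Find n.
5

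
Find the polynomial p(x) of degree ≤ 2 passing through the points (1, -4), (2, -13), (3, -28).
-3*x**2 - 1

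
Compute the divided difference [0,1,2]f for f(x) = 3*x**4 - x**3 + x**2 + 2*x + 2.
19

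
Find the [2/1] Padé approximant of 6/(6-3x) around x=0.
1/(1 - x/2)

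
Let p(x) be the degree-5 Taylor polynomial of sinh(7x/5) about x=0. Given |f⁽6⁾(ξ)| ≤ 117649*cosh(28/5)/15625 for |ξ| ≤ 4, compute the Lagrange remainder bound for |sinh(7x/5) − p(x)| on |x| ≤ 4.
30118144*cosh(28/5)/703125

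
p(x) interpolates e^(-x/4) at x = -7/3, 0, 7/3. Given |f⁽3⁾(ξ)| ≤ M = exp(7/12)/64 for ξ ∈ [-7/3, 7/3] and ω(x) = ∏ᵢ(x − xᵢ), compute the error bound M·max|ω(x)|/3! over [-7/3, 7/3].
343*sqrt(3)*exp(7/12)/46656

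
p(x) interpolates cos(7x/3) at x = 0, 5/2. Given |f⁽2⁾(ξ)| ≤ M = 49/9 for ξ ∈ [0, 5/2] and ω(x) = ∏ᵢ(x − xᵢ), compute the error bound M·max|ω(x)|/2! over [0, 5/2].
1225/288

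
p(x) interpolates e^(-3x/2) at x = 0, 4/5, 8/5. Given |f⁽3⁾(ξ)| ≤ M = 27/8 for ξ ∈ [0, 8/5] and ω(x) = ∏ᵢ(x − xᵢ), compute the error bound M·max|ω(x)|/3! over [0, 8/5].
8*sqrt(3)/125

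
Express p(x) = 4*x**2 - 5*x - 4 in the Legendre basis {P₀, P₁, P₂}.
(-8/3)P₀ + (-5)P₁ + (8/3)P₂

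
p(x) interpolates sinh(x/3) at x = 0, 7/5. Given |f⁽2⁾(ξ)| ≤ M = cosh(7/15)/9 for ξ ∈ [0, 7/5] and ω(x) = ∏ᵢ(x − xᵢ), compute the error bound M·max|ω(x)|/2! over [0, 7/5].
49*cosh(7/15)/1800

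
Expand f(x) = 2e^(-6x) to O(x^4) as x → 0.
2 - 12*x + 36*x**2 - 72*x**3 + O(x**4)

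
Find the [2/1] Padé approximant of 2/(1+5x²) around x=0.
2 - 10*x**2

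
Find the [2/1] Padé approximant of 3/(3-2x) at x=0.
1/(1 - 2*x/3)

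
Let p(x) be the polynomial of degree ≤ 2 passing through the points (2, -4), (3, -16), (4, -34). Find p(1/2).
11/4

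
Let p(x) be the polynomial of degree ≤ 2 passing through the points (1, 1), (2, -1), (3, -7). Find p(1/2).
1/2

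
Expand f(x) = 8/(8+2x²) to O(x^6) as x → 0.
1 - x**2/4 + x**4/16 + O(x**6)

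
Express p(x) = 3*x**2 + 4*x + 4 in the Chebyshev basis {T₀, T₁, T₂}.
(11/2)T₀ + (4)T₁ + (3/2)T₂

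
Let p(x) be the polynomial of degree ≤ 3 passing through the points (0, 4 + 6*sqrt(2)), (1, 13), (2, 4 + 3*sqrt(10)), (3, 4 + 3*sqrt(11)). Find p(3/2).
-3*sqrt(11)/16 - 3*sqrt(2)/8 + 27*sqrt(10)/16 + 145/16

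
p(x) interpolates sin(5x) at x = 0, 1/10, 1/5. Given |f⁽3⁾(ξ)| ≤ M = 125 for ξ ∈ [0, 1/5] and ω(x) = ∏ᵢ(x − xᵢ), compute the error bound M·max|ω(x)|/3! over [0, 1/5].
sqrt(3)/216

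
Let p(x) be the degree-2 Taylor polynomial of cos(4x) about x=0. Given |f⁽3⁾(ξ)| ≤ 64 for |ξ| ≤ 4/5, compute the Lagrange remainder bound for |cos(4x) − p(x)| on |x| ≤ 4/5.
2048/375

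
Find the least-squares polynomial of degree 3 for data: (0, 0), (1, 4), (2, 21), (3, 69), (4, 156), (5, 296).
13/63 + (-116/189)x + (100/63)x² + (56/27)x³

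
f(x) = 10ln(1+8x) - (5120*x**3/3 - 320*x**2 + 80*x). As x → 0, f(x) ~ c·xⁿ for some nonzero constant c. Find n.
4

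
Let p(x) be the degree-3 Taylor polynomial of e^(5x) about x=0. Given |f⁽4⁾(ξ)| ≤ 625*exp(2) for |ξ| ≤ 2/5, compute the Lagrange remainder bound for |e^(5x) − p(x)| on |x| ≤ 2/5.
2*exp(2)/3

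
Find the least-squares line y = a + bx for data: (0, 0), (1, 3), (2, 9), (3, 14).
a = -7/10, b = 24/5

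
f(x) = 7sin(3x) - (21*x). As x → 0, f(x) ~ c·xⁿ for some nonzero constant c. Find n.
3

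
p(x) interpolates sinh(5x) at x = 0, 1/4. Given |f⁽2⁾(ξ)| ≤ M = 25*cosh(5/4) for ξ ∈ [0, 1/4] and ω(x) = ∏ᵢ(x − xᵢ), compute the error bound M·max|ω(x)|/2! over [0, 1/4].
25*cosh(5/4)/128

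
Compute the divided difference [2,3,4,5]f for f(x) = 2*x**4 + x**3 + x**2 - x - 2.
29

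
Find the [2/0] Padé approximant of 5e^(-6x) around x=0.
90*x**2 - 30*x + 5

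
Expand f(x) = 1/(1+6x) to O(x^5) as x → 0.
1 - 6*x + 36*x**2 - 216*x**3 + 1296*x**4 + O(x**5)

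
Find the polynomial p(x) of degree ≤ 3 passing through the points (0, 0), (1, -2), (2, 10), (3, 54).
3*x**3 - 2*x**2 - 3*x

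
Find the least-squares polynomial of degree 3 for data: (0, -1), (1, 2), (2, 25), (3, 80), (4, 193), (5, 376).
-10/9 + (49/54)x + (-5/18)x² + (82/27)x³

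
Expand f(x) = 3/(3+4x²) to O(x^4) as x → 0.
1 - 4*x**2/3 + O(x**4)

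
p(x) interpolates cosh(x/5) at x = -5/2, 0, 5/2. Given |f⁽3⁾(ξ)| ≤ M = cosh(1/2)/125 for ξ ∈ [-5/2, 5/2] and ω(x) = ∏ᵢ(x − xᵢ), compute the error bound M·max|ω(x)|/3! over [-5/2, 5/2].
sqrt(3)*cosh(1/2)/216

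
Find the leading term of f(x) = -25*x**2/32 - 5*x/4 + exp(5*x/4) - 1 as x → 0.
125*x**3/384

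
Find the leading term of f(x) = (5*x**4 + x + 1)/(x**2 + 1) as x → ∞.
5*x**2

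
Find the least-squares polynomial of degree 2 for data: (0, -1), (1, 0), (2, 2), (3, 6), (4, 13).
-4/5 + (-3/5)x + x²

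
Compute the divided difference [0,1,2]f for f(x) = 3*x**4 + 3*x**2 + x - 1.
24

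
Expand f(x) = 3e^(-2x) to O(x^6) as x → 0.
3 - 6*x + 6*x**2 - 4*x**3 + 2*x**4 - 4*x**5/5 + O(x**6)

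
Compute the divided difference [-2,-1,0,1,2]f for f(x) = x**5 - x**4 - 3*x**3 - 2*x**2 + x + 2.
-1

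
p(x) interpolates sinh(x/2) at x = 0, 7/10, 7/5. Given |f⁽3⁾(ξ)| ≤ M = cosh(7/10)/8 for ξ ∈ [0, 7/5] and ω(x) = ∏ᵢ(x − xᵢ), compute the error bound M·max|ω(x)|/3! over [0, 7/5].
343*sqrt(3)*cosh(7/10)/216000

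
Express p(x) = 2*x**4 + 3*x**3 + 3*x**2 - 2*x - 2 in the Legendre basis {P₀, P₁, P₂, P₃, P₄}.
(-3/5)P₀ + (-1/5)P₁ + (22/7)P₂ + (6/5)P₃ + (16/35)P₄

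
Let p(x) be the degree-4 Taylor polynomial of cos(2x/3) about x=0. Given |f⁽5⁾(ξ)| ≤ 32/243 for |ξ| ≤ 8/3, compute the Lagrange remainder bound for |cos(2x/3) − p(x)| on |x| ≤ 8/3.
131072/885735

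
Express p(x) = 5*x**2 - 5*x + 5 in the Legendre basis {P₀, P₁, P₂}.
(20/3)P₀ + (-5)P₁ + (10/3)P₂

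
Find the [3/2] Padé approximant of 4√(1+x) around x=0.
(x**3/8 + 9*x**2/4 + 6*x + 4)/(3*x**2/16 + x + 1)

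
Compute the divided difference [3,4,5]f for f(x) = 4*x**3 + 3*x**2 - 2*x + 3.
51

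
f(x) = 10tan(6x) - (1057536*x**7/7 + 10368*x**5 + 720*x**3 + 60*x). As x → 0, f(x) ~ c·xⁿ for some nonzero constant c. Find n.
9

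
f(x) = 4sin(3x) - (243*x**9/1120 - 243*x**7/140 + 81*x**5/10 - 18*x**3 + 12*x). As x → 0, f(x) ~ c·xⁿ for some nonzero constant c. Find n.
11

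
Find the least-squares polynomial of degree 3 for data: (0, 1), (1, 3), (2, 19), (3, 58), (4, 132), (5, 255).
103/126 + (53/108)x + (37/126)x² + (211/108)x³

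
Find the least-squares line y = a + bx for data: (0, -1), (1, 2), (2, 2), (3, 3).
a = -3/10, b = 6/5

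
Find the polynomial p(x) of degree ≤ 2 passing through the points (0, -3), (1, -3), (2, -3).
-3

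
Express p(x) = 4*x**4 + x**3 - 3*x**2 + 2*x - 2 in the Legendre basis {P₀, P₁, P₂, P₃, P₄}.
(-11/5)P₀ + (13/5)P₁ + (2/7)P₂ + (2/5)P₃ + (32/35)P₄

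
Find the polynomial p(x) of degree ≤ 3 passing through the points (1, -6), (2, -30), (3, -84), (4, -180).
-2*x**3 - 3*x**2 - x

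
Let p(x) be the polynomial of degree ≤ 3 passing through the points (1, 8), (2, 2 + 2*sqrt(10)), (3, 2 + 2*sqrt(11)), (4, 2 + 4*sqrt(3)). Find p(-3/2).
-495*sqrt(10)/8 - 105*sqrt(3)/4 + 709/8 + 385*sqrt(11)/8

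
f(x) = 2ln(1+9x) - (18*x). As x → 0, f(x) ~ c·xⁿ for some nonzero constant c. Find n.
2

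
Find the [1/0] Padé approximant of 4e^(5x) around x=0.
20*x + 4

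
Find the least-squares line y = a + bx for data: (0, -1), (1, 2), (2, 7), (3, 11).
a = -7/5, b = 41/10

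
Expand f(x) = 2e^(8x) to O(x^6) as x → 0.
2 + 16*x + 64*x**2 + 512*x**3/3 + 1024*x**4/3 + 8192*x**5/15 + O(x**6)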